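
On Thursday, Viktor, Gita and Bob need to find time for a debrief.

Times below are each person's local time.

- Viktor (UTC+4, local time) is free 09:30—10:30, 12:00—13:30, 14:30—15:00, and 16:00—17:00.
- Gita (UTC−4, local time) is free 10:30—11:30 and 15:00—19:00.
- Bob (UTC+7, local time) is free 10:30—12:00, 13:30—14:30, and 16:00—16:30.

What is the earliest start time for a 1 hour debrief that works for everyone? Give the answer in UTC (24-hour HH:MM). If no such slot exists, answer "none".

Viktor → UTC: 05:30–06:30, 08:00–09:30, 10:30–11:00, 12:00–13:00.
Gita → UTC: 14:30–15:30, 19:00–23:00.
Bob → UTC: 03:30–05:00, 06:30–07:30, 09:00–09:30.
Viktor ∩ Gita: (none).
Viktor ∩ Gita ∩ Bob: (none).
Windows ≥ 60 min: (none).

none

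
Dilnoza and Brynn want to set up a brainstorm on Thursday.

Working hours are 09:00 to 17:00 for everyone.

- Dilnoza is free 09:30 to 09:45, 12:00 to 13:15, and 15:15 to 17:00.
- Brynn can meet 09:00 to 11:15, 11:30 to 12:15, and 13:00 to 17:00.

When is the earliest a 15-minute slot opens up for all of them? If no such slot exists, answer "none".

09:30

Dilnoza ∩ Brynn: 09:30–09:45, 12:00–12:15, 13:00–13:15, 15:15–17:00.
Windows ≥ 15 min: 09:30–09:45, 12:00–12:15, 13:00–13:15, 15:15–17:00.
Earliest such window starts at 09:30.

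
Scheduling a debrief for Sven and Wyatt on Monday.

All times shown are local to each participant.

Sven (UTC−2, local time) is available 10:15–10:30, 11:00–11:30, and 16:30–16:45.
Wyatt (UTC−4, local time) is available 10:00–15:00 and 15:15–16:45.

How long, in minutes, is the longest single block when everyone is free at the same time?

Sven → UTC: 12:15–12:30, 13:00–13:30, 18:30–18:45.
Wyatt → UTC: 14:00–19:00, 19:15–20:45.
Sven ∩ Wyatt: 18:30–18:45.
Single common window of 15 minutes.

15 minutes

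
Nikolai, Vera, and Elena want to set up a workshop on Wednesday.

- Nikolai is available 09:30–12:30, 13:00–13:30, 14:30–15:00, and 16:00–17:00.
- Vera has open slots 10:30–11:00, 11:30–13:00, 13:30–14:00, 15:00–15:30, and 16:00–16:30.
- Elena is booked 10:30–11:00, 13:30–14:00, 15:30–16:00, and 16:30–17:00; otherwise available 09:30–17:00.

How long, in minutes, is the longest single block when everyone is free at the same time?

Elena free within 09:30–17:00: 09:30–10:30, 11:00–13:30, 14:00–15:30, 16:00–16:30.
Nikolai ∩ Vera: 10:30–11:00, 11:30–12:30, 16:00–16:30.
Nikolai ∩ Vera ∩ Elena: 11:30–12:30, 16:00–16:30.
Common window lengths: 60, 30 min; longest is 60.

60 minutes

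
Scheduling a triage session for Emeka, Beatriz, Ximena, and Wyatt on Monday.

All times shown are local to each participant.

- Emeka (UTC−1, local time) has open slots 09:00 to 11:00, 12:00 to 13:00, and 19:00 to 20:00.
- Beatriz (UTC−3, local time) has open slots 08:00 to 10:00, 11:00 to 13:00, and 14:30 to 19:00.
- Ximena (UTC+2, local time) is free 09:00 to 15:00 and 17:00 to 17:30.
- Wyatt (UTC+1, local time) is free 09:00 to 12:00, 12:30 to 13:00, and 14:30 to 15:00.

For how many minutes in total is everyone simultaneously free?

30 minutes

Emeka → UTC: 10:00–12:00, 13:00–14:00, 20:00–21:00.
Beatriz → UTC: 11:00–13:00, 14:00–16:00, 17:30–22:00.
Ximena → UTC: 07:00–13:00, 15:00–15:30.
Wyatt → UTC: 08:00–11:00, 11:30–12:00, 13:30–14:00.
Emeka ∩ Beatriz: 11:00–12:00, 20:00–21:00.
Emeka ∩ Beatriz ∩ Ximena: 11:00–12:00.
Emeka ∩ Beatriz ∩ Ximena ∩ Wyatt: 11:30–12:00.
Total common minutes: 30.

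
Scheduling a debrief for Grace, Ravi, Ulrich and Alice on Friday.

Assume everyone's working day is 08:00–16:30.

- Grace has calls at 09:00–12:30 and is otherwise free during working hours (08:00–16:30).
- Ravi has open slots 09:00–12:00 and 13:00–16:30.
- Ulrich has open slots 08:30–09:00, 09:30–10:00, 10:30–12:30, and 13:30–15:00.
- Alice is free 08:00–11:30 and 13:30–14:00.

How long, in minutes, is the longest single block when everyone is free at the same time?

30 minutes

Grace free within 08:00–16:30: 08:00–09:00, 12:30–16:30.
Grace ∩ Ravi: 13:00–16:30.
Grace ∩ Ravi ∩ Ulrich: 13:30–15:00.
Grace ∩ Ravi ∩ Ulrich ∩ Alice: 13:30–14:00.
Single common window of 30 minutes.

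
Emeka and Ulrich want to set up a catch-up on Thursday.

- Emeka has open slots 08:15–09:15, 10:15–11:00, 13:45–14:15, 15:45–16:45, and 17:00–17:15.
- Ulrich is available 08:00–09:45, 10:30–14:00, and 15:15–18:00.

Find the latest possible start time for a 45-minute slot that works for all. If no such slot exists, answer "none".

Emeka ∩ Ulrich: 08:15–09:15, 10:30–11:00, 13:45–14:00, 15:45–16:45, 17:00–17:15.
Windows ≥ 45 min: 08:15–09:15, 15:45–16:45.
Latest start in the last window 15:45–16:45 is 16:45 − 45 min = 16:00.

16:00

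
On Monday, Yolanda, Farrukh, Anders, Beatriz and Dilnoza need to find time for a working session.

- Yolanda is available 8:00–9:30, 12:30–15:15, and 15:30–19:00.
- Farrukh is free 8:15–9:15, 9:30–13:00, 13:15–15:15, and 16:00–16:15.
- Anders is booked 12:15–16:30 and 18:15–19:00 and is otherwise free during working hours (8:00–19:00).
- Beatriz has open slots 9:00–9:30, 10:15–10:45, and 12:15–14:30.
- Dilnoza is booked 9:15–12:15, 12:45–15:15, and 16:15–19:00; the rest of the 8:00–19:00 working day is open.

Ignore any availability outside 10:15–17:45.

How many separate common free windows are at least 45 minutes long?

0

Anders free within 08:00–19:00: 08:00–12:15, 16:30–18:15.
Dilnoza free within 08:00–19:00: 08:00–09:15, 12:15–12:45, 15:15–16:15.
Yolanda ∩ Farrukh: 08:15–09:15, 12:30–13:00, 13:15–15:15, 16:00–16:15.
Yolanda ∩ Farrukh ∩ Anders: 08:15–09:15.
Yolanda ∩ Farrukh ∩ Anders ∩ Beatriz: 09:00–09:15.
Yolanda ∩ Farrukh ∩ Anders ∩ Beatriz ∩ Dilnoza: 09:00–09:15.
Restricted to 10:15–17:45: (none).
Windows ≥ 45 min: (none).
That's 0 windows.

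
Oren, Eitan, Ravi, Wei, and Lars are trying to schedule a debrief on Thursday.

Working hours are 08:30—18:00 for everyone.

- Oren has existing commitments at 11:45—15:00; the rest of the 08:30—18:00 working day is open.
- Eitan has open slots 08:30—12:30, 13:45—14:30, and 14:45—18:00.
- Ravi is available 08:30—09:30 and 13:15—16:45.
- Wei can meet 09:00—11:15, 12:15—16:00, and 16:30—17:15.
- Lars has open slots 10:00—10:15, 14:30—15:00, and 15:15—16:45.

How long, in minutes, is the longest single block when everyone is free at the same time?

Oren free within 08:30–18:00: 08:30–11:45, 15:00–18:00.
Oren ∩ Eitan: 08:30–11:45, 15:00–18:00.
Oren ∩ Eitan ∩ Ravi: 08:30–09:30, 15:00–16:45.
Oren ∩ Eitan ∩ Ravi ∩ Wei: 09:00–09:30, 15:00–16:00, 16:30–16:45.
Oren ∩ Eitan ∩ Ravi ∩ Wei ∩ Lars: 15:15–16:00, 16:30–16:45.
Common window lengths: 45, 15 min; longest is 45.

45 minutes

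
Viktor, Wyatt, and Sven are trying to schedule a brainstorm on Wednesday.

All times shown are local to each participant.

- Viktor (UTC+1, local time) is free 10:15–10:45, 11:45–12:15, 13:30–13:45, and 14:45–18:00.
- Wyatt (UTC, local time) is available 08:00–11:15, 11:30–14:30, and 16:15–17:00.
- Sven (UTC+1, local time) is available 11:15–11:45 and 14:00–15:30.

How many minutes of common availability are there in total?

45 minutes

Viktor → UTC: 09:15–09:45, 10:45–11:15, 12:30–12:45, 13:45–17:00.
Wyatt → UTC: 08:00–11:15, 11:30–14:30, 16:15–17:00.
Sven → UTC: 10:15–10:45, 13:00–14:30.
Viktor ∩ Wyatt: 09:15–09:45, 10:45–11:15, 12:30–12:45, 13:45–14:30, 16:15–17:00.
Viktor ∩ Wyatt ∩ Sven: 13:45–14:30.
Total common minutes: 45.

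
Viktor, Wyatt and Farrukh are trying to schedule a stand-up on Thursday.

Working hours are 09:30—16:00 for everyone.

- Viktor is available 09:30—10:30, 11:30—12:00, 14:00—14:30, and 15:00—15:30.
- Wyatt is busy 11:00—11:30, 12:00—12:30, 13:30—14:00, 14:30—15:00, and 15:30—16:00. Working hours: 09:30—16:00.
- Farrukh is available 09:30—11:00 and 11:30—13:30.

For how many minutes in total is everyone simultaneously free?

90 minutes

Wyatt free within 09:30–16:00: 09:30–11:00, 11:30–12:00, 12:30–13:30, 14:00–14:30, 15:00–15:30.
Viktor ∩ Wyatt: 09:30–10:30, 11:30–12:00, 14:00–14:30, 15:00–15:30.
Viktor ∩ Wyatt ∩ Farrukh: 09:30–10:30, 11:30–12:00.
Total common minutes: 60 + 30 = 90.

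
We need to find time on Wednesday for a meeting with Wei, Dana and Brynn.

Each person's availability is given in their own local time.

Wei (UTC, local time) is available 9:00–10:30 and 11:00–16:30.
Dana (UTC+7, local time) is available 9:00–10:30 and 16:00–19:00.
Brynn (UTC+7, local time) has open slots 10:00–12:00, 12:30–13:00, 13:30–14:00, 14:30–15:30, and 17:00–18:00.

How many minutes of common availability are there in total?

Wei → UTC: 09:00–10:30, 11:00–16:30.
Dana → UTC: 02:00–03:30, 09:00–12:00.
Brynn → UTC: 03:00–05:00, 05:30–06:00, 06:30–07:00, 07:30–08:30, 10:00–11:00.
Wei ∩ Dana: 09:00–10:30, 11:00–12:00.
Wei ∩ Dana ∩ Brynn: 10:00–10:30.
Total common minutes: 30.

30 minutes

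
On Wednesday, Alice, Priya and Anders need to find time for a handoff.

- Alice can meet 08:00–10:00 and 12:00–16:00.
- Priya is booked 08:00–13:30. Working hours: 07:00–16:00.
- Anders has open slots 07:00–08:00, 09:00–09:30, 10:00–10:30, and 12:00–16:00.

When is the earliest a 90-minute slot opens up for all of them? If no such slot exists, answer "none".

Priya free within 07:00–16:00: 07:00–08:00, 13:30–16:00.
Alice ∩ Priya: 13:30–16:00.
Alice ∩ Priya ∩ Anders: 13:30–16:00.
Windows ≥ 90 min: 13:30–16:00.
Earliest such window starts at 13:30.

13:30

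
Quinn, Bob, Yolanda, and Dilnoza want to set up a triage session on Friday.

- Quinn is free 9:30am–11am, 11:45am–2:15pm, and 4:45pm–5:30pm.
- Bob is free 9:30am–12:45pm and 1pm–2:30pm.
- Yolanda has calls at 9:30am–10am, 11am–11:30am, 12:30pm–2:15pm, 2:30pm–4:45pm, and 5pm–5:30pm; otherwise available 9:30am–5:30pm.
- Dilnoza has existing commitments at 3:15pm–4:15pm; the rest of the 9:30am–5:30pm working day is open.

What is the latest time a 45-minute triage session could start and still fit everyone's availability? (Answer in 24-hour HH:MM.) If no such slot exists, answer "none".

Yolanda free within 09:30–17:30: 10:00–11:00, 11:30–12:30, 14:15–14:30, 16:45–17:00.
Dilnoza free within 09:30–17:30: 09:30–15:15, 16:15–17:30.
Quinn ∩ Bob: 09:30–11:00, 11:45–12:45, 13:00–14:15.
Quinn ∩ Bob ∩ Yolanda: 10:00–11:00, 11:45–12:30.
Quinn ∩ Bob ∩ Yolanda ∩ Dilnoza: 10:00–11:00, 11:45–12:30.
Windows ≥ 45 min: 10:00–11:00, 11:45–12:30.
Latest start in the last window 11:45–12:30 is 12:30 − 45 min = 11:45.

11:45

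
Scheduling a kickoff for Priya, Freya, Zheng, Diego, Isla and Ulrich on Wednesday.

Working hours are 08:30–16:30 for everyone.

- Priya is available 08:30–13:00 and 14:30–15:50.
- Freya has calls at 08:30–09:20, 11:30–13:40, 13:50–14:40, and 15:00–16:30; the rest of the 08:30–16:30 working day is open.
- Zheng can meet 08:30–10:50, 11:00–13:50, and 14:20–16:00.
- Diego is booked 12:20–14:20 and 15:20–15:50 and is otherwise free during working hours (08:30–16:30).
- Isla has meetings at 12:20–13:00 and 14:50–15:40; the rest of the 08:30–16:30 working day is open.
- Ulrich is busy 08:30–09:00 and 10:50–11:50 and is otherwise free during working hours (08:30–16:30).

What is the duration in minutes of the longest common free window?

90 minutes

Freya free within 08:30–16:30: 09:20–11:30, 13:40–13:50, 14:40–15:00.
Diego free within 08:30–16:30: 08:30–12:20, 14:20–15:20, 15:50–16:30.
Isla free within 08:30–16:30: 08:30–12:20, 13:00–14:50, 15:40–16:30.
Ulrich free within 08:30–16:30: 09:00–10:50, 11:50–16:30.
Priya ∩ Freya: 09:20–11:30, 14:40–15:00.
Priya ∩ Freya ∩ Zheng: 09:20–10:50, 11:00–11:30, 14:40–15:00.
Priya ∩ Freya ∩ Zheng ∩ Diego: 09:20–10:50, 11:00–11:30, 14:40–15:00.
Priya ∩ Freya ∩ Zheng ∩ Diego ∩ Isla: 09:20–10:50, 11:00–11:30, 14:40–14:50.
Priya ∩ Freya ∩ Zheng ∩ Diego ∩ Isla ∩ Ulrich: 09:20–10:50, 14:40–14:50.
Common window lengths: 90, 10 min; longest is 90.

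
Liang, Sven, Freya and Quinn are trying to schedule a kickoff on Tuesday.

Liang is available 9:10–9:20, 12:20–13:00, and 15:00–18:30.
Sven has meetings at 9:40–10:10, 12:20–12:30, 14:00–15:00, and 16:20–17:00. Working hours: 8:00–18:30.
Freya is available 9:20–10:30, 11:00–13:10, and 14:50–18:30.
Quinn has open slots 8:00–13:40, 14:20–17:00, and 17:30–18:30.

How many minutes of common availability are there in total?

170 minutes

Sven free within 08:00–18:30: 08:00–09:40, 10:10–12:20, 12:30–14:00, 15:00–16:20, 17:00–18:30.
Liang ∩ Sven: 09:10–09:20, 12:30–13:00, 15:00–16:20, 17:00–18:30.
Liang ∩ Sven ∩ Freya: 12:30–13:00, 15:00–16:20, 17:00–18:30.
Liang ∩ Sven ∩ Freya ∩ Quinn: 12:30–13:00, 15:00–16:20, 17:30–18:30.
Total common minutes: 30 + 80 + 60 = 170.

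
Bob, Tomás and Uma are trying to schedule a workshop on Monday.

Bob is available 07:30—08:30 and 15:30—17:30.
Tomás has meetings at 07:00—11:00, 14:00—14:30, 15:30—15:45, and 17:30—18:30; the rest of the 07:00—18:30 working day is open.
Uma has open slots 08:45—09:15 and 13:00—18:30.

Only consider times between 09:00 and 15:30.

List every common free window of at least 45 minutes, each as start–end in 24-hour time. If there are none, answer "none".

none

Tomás free within 07:00–18:30: 11:00–14:00, 14:30–15:30, 15:45–17:30.
Bob ∩ Tomás: 15:45–17:30.
Bob ∩ Tomás ∩ Uma: 15:45–17:30.
Restricted to 09:00–15:30: (none).
Windows ≥ 45 min: (none).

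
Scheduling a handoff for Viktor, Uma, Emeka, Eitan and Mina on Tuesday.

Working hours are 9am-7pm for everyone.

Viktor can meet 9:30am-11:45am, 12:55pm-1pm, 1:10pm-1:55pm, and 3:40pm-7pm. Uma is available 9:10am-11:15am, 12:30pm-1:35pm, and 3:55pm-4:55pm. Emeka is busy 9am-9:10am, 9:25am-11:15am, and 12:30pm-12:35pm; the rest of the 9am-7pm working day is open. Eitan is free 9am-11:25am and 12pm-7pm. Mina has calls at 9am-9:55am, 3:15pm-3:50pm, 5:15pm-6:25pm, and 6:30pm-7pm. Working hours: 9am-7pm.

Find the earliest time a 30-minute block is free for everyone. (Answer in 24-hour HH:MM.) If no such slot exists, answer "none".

15:55

Emeka free within 09:00–19:00: 09:10–09:25, 11:15–12:30, 12:35–19:00.
Mina free within 09:00–19:00: 09:55–15:15, 15:50–17:15, 18:25–18:30.
Viktor ∩ Uma: 09:30–11:15, 12:55–13:00, 13:10–13:35, 15:55–16:55.
Viktor ∩ Uma ∩ Emeka: 12:55–13:00, 13:10–13:35, 15:55–16:55.
Viktor ∩ Uma ∩ Emeka ∩ Eitan: 12:55–13:00, 13:10–13:35, 15:55–16:55.
Viktor ∩ Uma ∩ Emeka ∩ Eitan ∩ Mina: 12:55–13:00, 13:10–13:35, 15:55–16:55.
Windows ≥ 30 min: 15:55–16:55.
Earliest such window starts at 15:55.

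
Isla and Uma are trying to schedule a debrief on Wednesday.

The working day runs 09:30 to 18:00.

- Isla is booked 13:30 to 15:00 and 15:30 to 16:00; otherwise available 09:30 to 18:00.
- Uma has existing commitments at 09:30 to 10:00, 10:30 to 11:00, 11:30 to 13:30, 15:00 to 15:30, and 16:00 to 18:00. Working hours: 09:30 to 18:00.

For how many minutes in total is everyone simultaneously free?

Isla free within 09:30–18:00: 09:30–13:30, 15:00–15:30, 16:00–18:00.
Uma free within 09:30–18:00: 10:00–10:30, 11:00–11:30, 13:30–15:00, 15:30–16:00.
Isla ∩ Uma: 10:00–10:30, 11:00–11:30.
Total common minutes: 30 + 30 = 60.

60 minutes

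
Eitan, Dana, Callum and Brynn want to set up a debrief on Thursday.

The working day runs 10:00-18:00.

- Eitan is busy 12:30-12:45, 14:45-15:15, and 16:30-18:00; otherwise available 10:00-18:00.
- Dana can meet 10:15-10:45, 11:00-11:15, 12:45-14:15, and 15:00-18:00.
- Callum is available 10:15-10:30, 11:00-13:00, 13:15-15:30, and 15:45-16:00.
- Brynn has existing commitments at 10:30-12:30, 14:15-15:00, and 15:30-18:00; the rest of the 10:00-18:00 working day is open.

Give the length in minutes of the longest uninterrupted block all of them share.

Eitan free within 10:00–18:00: 10:00–12:30, 12:45–14:45, 15:15–16:30.
Brynn free within 10:00–18:00: 10:00–10:30, 12:30–14:15, 15:00–15:30.
Eitan ∩ Dana: 10:15–10:45, 11:00–11:15, 12:45–14:15, 15:15–16:30.
Eitan ∩ Dana ∩ Callum: 10:15–10:30, 11:00–11:15, 12:45–13:00, 13:15–14:15, 15:15–15:30, 15:45–16:00.
Eitan ∩ Dana ∩ Callum ∩ Brynn: 10:15–10:30, 12:45–13:00, 13:15–14:15, 15:15–15:30.
Common window lengths: 15, 15, 60, 15 min; longest is 60.

60 minutes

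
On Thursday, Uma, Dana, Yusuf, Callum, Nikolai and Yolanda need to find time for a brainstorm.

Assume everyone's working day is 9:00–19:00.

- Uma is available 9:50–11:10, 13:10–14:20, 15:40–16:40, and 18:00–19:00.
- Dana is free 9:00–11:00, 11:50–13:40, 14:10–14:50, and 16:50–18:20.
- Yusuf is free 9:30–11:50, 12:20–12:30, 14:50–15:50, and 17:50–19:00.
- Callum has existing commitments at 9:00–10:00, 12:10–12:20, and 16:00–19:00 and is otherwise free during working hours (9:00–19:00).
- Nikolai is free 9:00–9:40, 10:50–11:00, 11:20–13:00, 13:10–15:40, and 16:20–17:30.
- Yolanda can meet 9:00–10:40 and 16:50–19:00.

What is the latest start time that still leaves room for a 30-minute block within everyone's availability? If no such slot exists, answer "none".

none

Callum free within 09:00–19:00: 10:00–12:10, 12:20–16:00.
Uma ∩ Dana: 09:50–11:00, 13:10–13:40, 14:10–14:20, 18:00–18:20.
Uma ∩ Dana ∩ Yusuf: 09:50–11:00, 18:00–18:20.
Uma ∩ Dana ∩ Yusuf ∩ Callum: 10:00–11:00.
Uma ∩ Dana ∩ Yusuf ∩ Callum ∩ Nikolai: 10:50–11:00.
Uma ∩ Dana ∩ Yusuf ∩ Callum ∩ Nikolai ∩ Yolanda: (none).
Windows ≥ 30 min: (none).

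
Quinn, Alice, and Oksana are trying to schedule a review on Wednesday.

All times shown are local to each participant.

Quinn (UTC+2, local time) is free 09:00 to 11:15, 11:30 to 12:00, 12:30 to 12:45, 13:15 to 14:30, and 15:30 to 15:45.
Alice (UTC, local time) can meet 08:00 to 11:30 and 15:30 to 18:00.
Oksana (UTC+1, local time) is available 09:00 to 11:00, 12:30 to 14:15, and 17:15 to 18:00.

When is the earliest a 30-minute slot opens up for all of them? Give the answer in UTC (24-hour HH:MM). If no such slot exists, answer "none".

08:00

Quinn → UTC: 07:00–09:15, 09:30–10:00, 10:30–10:45, 11:15–12:30, 13:30–13:45.
Alice → UTC: 08:00–11:30, 15:30–18:00.
Oksana → UTC: 08:00–10:00, 11:30–13:15, 16:15–17:00.
Quinn ∩ Alice: 08:00–09:15, 09:30–10:00, 10:30–10:45, 11:15–11:30.
Quinn ∩ Alice ∩ Oksana: 08:00–09:15, 09:30–10:00.
Windows ≥ 30 min: 08:00–09:15, 09:30–10:00.
Earliest such window starts at 08:00.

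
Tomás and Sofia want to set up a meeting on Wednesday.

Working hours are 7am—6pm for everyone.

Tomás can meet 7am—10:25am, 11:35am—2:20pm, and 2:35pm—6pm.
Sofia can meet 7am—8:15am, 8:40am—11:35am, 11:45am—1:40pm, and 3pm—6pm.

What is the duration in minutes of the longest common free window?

Tomás ∩ Sofia: 07:00–08:15, 08:40–10:25, 11:45–13:40, 15:00–18:00.
Common window lengths: 75, 105, 115, 180 min; longest is 180.

180 minutes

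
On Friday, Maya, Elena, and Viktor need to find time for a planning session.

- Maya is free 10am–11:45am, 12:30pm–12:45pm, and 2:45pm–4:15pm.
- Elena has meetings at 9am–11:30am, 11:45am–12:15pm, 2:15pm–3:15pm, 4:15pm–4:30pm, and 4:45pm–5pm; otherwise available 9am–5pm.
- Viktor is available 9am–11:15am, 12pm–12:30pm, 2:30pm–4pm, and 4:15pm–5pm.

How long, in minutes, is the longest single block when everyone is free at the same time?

Elena free within 09:00–17:00: 11:30–11:45, 12:15–14:15, 15:15–16:15, 16:30–16:45.
Maya ∩ Elena: 11:30–11:45, 12:30–12:45, 15:15–16:15.
Maya ∩ Elena ∩ Viktor: 15:15–16:00.
Single common window of 45 minutes.

45 minutes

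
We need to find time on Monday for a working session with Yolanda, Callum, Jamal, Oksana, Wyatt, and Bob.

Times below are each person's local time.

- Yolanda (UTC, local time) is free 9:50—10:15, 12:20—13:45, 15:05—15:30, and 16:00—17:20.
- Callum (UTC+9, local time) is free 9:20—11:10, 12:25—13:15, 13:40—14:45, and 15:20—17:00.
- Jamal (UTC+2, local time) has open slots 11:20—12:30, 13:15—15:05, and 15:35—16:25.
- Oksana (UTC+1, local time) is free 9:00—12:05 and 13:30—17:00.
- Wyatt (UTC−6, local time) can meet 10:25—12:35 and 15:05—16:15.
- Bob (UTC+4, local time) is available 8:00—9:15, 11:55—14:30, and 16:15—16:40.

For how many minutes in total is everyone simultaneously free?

Yolanda → UTC: 09:50–10:15, 12:20–13:45, 15:05–15:30, 16:00–17:20.
Callum → UTC: 00:20–02:10, 03:25–04:15, 04:40–05:45, 06:20–08:00.
Jamal → UTC: 09:20–10:30, 11:15–13:05, 13:35–14:25.
Oksana → UTC: 08:00–11:05, 12:30–16:00.
Wyatt → UTC: 16:25–18:35, 21:05–22:15.
Bob → UTC: 04:00–05:15, 07:55–10:30, 12:15–12:40.
Yolanda ∩ Callum: (none).
Yolanda ∩ Callum ∩ Jamal: (none).
Yolanda ∩ Callum ∩ Jamal ∩ Oksana: (none).
Yolanda ∩ Callum ∩ Jamal ∩ Oksana ∩ Wyatt: (none).
Yolanda ∩ Callum ∩ Jamal ∩ Oksana ∩ Wyatt ∩ Bob: (none).
Total common minutes: 0.

0 minutes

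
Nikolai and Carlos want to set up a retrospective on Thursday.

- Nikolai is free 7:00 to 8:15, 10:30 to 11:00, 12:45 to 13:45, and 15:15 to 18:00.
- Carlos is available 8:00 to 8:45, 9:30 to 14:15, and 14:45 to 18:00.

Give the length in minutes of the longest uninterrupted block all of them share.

165 minutes

Nikolai ∩ Carlos: 08:00–08:15, 10:30–11:00, 12:45–13:45, 15:15–18:00.
Common window lengths: 15, 30, 60, 165 min; longest is 165.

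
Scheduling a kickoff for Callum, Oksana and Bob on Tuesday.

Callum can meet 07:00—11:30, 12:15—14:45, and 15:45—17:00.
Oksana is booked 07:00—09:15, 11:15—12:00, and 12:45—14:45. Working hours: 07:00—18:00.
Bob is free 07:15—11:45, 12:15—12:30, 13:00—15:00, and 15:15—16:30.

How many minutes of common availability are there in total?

Oksana free within 07:00–18:00: 09:15–11:15, 12:00–12:45, 14:45–18:00.
Callum ∩ Oksana: 09:15–11:15, 12:15–12:45, 15:45–17:00.
Callum ∩ Oksana ∩ Bob: 09:15–11:15, 12:15–12:30, 15:45–16:30.
Total common minutes: 120 + 15 + 45 = 180.

180 minutes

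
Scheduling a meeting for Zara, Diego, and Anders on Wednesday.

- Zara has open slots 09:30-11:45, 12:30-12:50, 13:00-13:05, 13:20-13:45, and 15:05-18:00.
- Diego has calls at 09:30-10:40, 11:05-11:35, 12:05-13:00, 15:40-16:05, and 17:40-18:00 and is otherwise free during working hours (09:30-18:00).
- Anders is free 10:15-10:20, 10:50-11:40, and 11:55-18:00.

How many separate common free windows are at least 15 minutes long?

4

Diego free within 09:30–18:00: 10:40–11:05, 11:35–12:05, 13:00–15:40, 16:05–17:40.
Zara ∩ Diego: 10:40–11:05, 11:35–11:45, 13:00–13:05, 13:20–13:45, 15:05–15:40, 16:05–17:40.
Zara ∩ Diego ∩ Anders: 10:50–11:05, 11:35–11:40, 13:00–13:05, 13:20–13:45, 15:05–15:40, 16:05–17:40.
Windows ≥ 15 min: 10:50–11:05, 13:20–13:45, 15:05–15:40, 16:05–17:40.
That's 4 windows.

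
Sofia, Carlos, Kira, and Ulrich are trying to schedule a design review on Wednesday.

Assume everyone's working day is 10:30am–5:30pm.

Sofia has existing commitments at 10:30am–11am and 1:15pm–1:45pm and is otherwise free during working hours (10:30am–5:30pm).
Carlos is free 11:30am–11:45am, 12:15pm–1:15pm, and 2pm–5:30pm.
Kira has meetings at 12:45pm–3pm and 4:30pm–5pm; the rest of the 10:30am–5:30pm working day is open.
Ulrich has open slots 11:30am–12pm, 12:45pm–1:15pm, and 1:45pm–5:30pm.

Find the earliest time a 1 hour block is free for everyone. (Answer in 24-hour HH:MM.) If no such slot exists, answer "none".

15:00

Sofia free within 10:30–17:30: 11:00–13:15, 13:45–17:30.
Kira free within 10:30–17:30: 10:30–12:45, 15:00–16:30, 17:00–17:30.
Sofia ∩ Carlos: 11:30–11:45, 12:15–13:15, 14:00–17:30.
Sofia ∩ Carlos ∩ Kira: 11:30–11:45, 12:15–12:45, 15:00–16:30, 17:00–17:30.
Sofia ∩ Carlos ∩ Kira ∩ Ulrich: 11:30–11:45, 15:00–16:30, 17:00–17:30.
Windows ≥ 60 min: 15:00–16:30.
Earliest such window starts at 15:00.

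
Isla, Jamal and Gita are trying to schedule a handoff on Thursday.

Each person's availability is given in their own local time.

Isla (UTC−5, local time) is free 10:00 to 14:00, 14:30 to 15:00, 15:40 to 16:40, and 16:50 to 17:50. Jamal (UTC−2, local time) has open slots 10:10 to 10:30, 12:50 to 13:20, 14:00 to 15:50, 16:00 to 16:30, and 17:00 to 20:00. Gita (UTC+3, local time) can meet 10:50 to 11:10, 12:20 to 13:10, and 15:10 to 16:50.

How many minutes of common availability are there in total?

Isla → UTC: 15:00–19:00, 19:30–20:00, 20:40–21:40, 21:50–22:50.
Jamal → UTC: 12:10–12:30, 14:50–15:20, 16:00–17:50, 18:00–18:30, 19:00–22:00.
Gita → UTC: 07:50–08:10, 09:20–10:10, 12:10–13:50.
Isla ∩ Jamal: 15:00–15:20, 16:00–17:50, 18:00–18:30, 19:30–20:00, 20:40–21:40, 21:50–22:00.
Isla ∩ Jamal ∩ Gita: (none).
Total common minutes: 0.

0 minutes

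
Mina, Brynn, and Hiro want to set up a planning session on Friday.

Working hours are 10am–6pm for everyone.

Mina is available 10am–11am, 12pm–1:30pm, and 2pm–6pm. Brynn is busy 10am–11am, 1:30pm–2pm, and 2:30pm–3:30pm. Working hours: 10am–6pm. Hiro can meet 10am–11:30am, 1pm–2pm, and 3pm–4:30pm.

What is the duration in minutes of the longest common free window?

Brynn free within 10:00–18:00: 11:00–13:30, 14:00–14:30, 15:30–18:00.
Mina ∩ Brynn: 12:00–13:30, 14:00–14:30, 15:30–18:00.
Mina ∩ Brynn ∩ Hiro: 13:00–13:30, 15:30–16:30.
Common window lengths: 30, 60 min; longest is 60.

60 minutes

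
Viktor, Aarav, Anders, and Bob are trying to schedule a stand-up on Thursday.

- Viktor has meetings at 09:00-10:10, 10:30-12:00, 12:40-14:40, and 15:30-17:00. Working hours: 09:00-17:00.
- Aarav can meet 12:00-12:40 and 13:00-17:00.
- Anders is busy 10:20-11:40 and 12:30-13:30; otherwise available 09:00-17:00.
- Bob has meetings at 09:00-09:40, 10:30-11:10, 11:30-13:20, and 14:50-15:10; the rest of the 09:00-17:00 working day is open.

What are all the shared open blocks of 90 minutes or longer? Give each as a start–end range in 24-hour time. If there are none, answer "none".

none

Viktor free within 09:00–17:00: 10:10–10:30, 12:00–12:40, 14:40–15:30.
Anders free within 09:00–17:00: 09:00–10:20, 11:40–12:30, 13:30–17:00.
Bob free within 09:00–17:00: 09:40–10:30, 11:10–11:30, 13:20–14:50, 15:10–17:00.
Viktor ∩ Aarav: 12:00–12:40, 14:40–15:30.
Viktor ∩ Aarav ∩ Anders: 12:00–12:30, 14:40–15:30.
Viktor ∩ Aarav ∩ Anders ∩ Bob: 14:40–14:50, 15:10–15:30.
Windows ≥ 90 min: (none).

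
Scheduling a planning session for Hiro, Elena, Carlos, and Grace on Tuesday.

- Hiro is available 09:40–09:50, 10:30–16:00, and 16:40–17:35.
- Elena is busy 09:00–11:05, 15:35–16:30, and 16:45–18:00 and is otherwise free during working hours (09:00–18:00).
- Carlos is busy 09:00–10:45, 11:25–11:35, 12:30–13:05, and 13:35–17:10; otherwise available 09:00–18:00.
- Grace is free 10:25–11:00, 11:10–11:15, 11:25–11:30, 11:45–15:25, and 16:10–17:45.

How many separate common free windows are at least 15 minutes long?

2

Elena free within 09:00–18:00: 11:05–15:35, 16:30–16:45.
Carlos free within 09:00–18:00: 10:45–11:25, 11:35–12:30, 13:05–13:35, 17:10–18:00.
Hiro ∩ Elena: 11:05–15:35, 16:40–16:45.
Hiro ∩ Elena ∩ Carlos: 11:05–11:25, 11:35–12:30, 13:05–13:35.
Hiro ∩ Elena ∩ Carlos ∩ Grace: 11:10–11:15, 11:45–12:30, 13:05–13:35.
Windows ≥ 15 min: 11:45–12:30, 13:05–13:35.
That's 2 windows.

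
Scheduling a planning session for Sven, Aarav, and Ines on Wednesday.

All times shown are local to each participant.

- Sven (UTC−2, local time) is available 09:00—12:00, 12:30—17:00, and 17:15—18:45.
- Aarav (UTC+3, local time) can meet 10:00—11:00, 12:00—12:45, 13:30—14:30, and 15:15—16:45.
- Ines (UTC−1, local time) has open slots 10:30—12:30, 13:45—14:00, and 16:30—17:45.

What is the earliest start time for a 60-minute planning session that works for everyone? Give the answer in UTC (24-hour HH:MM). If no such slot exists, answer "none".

Sven → UTC: 11:00–14:00, 14:30–19:00, 19:15–20:45.
Aarav → UTC: 07:00–08:00, 09:00–09:45, 10:30–11:30, 12:15–13:45.
Ines → UTC: 11:30–13:30, 14:45–15:00, 17:30–18:45.
Sven ∩ Aarav: 11:00–11:30, 12:15–13:45.
Sven ∩ Aarav ∩ Ines: 12:15–13:30.
Windows ≥ 60 min: 12:15–13:30.
Earliest such window starts at 12:15.

12:15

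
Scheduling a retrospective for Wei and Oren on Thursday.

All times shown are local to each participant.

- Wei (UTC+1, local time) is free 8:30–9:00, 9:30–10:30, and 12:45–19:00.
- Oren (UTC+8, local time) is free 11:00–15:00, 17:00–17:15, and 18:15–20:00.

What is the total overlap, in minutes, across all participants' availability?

Wei → UTC: 07:30–08:00, 08:30–09:30, 11:45–18:00.
Oren → UTC: 03:00–07:00, 09:00–09:15, 10:15–12:00.
Wei ∩ Oren: 09:00–09:15, 11:45–12:00.
Total common minutes: 15 + 15 = 30.

30 minutes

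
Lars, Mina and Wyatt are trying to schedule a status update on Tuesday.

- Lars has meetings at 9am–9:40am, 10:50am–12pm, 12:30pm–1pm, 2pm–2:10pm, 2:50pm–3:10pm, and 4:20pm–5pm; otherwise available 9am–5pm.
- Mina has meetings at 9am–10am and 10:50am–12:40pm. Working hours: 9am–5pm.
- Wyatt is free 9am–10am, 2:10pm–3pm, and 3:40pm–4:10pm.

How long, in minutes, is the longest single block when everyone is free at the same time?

Lars free within 09:00–17:00: 09:40–10:50, 12:00–12:30, 13:00–14:00, 14:10–14:50, 15:10–16:20.
Mina free within 09:00–17:00: 10:00–10:50, 12:40–17:00.
Lars ∩ Mina: 10:00–10:50, 13:00–14:00, 14:10–14:50, 15:10–16:20.
Lars ∩ Mina ∩ Wyatt: 14:10–14:50, 15:40–16:10.
Common window lengths: 40, 30 min; longest is 40.

40 minutes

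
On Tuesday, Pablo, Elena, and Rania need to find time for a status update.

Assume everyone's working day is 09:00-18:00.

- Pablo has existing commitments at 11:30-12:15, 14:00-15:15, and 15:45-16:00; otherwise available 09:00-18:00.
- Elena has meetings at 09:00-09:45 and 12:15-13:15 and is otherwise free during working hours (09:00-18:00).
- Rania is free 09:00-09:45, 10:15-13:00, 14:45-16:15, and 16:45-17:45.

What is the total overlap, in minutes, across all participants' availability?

Pablo free within 09:00–18:00: 09:00–11:30, 12:15–14:00, 15:15–15:45, 16:00–18:00.
Elena free within 09:00–18:00: 09:45–12:15, 13:15–18:00.
Pablo ∩ Elena: 09:45–11:30, 13:15–14:00, 15:15–15:45, 16:00–18:00.
Pablo ∩ Elena ∩ Rania: 10:15–11:30, 15:15–15:45, 16:00–16:15, 16:45–17:45.
Total common minutes: 75 + 30 + 15 + 60 = 180.

180 minutes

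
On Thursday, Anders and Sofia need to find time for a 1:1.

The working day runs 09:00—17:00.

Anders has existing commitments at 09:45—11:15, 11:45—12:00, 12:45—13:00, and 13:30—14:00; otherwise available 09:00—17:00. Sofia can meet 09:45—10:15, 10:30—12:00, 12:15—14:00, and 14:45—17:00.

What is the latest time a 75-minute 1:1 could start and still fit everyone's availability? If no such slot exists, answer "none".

15:45

Anders free within 09:00–17:00: 09:00–09:45, 11:15–11:45, 12:00–12:45, 13:00–13:30, 14:00–17:00.
Anders ∩ Sofia: 11:15–11:45, 12:15–12:45, 13:00–13:30, 14:45–17:00.
Windows ≥ 75 min: 14:45–17:00.
Latest start in the last window 14:45–17:00 is 17:00 − 75 min = 15:45.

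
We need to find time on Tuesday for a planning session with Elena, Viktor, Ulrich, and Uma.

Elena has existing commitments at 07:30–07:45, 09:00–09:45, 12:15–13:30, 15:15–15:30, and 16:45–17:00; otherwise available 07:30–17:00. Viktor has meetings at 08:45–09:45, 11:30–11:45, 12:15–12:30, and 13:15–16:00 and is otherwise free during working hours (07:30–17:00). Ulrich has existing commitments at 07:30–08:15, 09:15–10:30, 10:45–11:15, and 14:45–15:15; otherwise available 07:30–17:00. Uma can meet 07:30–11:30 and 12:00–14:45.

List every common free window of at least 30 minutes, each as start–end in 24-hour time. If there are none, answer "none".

Elena free within 07:30–17:00: 07:45–09:00, 09:45–12:15, 13:30–15:15, 15:30–16:45.
Viktor free within 07:30–17:00: 07:30–08:45, 09:45–11:30, 11:45–12:15, 12:30–13:15, 16:00–17:00.
Ulrich free within 07:30–17:00: 08:15–09:15, 10:30–10:45, 11:15–14:45, 15:15–17:00.
Elena ∩ Viktor: 07:45–08:45, 09:45–11:30, 11:45–12:15, 16:00–16:45.
Elena ∩ Viktor ∩ Ulrich: 08:15–08:45, 10:30–10:45, 11:15–11:30, 11:45–12:15, 16:00–16:45.
Elena ∩ Viktor ∩ Ulrich ∩ Uma: 08:15–08:45, 10:30–10:45, 11:15–11:30, 12:00–12:15.
Windows ≥ 30 min: 08:15–08:45.

08:15–08:45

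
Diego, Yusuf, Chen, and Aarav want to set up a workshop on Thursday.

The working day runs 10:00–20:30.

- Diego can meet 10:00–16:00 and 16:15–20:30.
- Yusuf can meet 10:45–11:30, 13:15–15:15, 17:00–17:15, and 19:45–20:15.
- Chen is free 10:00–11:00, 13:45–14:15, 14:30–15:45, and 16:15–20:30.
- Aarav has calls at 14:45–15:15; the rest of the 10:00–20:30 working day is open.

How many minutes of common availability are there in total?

105 minutes

Aarav free within 10:00–20:30: 10:00–14:45, 15:15–20:30.
Diego ∩ Yusuf: 10:45–11:30, 13:15–15:15, 17:00–17:15, 19:45–20:15.
Diego ∩ Yusuf ∩ Chen: 10:45–11:00, 13:45–14:15, 14:30–15:15, 17:00–17:15, 19:45–20:15.
Diego ∩ Yusuf ∩ Chen ∩ Aarav: 10:45–11:00, 13:45–14:15, 14:30–14:45, 17:00–17:15, 19:45–20:15.
Total common minutes: 15 + 30 + 15 + 15 + 30 = 105.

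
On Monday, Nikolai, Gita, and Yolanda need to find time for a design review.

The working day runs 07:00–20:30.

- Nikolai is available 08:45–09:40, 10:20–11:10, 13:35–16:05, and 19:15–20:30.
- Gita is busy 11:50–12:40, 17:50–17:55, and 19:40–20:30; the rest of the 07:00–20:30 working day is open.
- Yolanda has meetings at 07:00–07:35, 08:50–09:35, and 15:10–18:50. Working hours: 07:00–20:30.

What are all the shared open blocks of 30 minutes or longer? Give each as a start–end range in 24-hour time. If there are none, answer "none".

10:20–11:10, 13:35–15:10

Gita free within 07:00–20:30: 07:00–11:50, 12:40–17:50, 17:55–19:40.
Yolanda free within 07:00–20:30: 07:35–08:50, 09:35–15:10, 18:50–20:30.
Nikolai ∩ Gita: 08:45–09:40, 10:20–11:10, 13:35–16:05, 19:15–19:40.
Nikolai ∩ Gita ∩ Yolanda: 08:45–08:50, 09:35–09:40, 10:20–11:10, 13:35–15:10, 19:15–19:40.
Windows ≥ 30 min: 10:20–11:10, 13:35–15:10.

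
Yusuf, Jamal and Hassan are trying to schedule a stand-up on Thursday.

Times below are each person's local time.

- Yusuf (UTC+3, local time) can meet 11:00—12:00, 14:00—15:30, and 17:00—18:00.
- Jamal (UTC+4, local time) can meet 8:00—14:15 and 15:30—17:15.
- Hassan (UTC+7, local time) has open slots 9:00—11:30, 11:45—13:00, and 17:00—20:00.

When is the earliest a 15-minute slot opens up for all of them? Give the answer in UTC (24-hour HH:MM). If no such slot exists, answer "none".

Yusuf → UTC: 08:00–09:00, 11:00–12:30, 14:00–15:00.
Jamal → UTC: 04:00–10:15, 11:30–13:15.
Hassan → UTC: 02:00–04:30, 04:45–06:00, 10:00–13:00.
Yusuf ∩ Jamal: 08:00–09:00, 11:30–12:30.
Yusuf ∩ Jamal ∩ Hassan: 11:30–12:30.
Windows ≥ 15 min: 11:30–12:30.
Earliest such window starts at 11:30.

11:30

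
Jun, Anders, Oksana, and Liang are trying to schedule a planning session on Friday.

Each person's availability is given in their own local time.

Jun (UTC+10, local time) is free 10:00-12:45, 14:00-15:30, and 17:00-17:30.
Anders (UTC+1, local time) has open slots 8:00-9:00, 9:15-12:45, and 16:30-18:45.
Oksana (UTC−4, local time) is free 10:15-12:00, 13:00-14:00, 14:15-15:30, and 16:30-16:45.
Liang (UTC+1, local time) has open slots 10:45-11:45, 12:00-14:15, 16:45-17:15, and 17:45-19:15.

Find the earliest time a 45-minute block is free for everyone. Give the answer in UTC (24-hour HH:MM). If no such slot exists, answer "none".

none

Jun → UTC: 00:00–02:45, 04:00–05:30, 07:00–07:30.
Anders → UTC: 07:00–08:00, 08:15–11:45, 15:30–17:45.
Oksana → UTC: 14:15–16:00, 17:00–18:00, 18:15–19:30, 20:30–20:45.
Liang → UTC: 09:45–10:45, 11:00–13:15, 15:45–16:15, 16:45–18:15.
Jun ∩ Anders: 07:00–07:30.
Jun ∩ Anders ∩ Oksana: (none).
Jun ∩ Anders ∩ Oksana ∩ Liang: (none).
Windows ≥ 45 min: (none).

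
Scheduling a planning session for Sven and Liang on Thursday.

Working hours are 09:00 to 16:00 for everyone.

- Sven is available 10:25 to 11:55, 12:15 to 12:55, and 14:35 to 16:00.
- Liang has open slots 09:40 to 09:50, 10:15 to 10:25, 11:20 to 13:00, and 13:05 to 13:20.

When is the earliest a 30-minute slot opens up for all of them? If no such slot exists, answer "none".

Sven ∩ Liang: 11:20–11:55, 12:15–12:55.
Windows ≥ 30 min: 11:20–11:55, 12:15–12:55.
Earliest such window starts at 11:20.

11:20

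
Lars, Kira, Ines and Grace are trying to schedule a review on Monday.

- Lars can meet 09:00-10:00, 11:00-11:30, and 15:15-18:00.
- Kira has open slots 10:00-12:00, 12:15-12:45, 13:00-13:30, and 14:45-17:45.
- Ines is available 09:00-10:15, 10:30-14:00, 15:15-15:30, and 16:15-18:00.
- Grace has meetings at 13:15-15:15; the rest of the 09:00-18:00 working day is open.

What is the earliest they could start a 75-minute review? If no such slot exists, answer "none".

Grace free within 09:00–18:00: 09:00–13:15, 15:15–18:00.
Lars ∩ Kira: 11:00–11:30, 15:15–17:45.
Lars ∩ Kira ∩ Ines: 11:00–11:30, 15:15–15:30, 16:15–17:45.
Lars ∩ Kira ∩ Ines ∩ Grace: 11:00–11:30, 15:15–15:30, 16:15–17:45.
Windows ≥ 75 min: 16:15–17:45.
Earliest such window starts at 16:15.

16:15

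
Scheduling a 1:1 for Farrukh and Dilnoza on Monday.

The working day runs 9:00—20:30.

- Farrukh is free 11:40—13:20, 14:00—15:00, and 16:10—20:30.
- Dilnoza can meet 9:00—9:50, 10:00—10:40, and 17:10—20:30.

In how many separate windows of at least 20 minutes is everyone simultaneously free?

Farrukh ∩ Dilnoza: 17:10–20:30.
Windows ≥ 20 min: 17:10–20:30.
That's 1 window.

1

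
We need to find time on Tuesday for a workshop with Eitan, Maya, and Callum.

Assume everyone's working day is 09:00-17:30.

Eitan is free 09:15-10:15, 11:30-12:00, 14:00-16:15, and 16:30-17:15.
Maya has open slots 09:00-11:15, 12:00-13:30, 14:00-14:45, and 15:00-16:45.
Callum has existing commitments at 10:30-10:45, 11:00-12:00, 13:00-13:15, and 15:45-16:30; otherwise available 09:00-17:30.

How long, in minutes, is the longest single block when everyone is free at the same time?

Callum free within 09:00–17:30: 09:00–10:30, 10:45–11:00, 12:00–13:00, 13:15–15:45, 16:30–17:30.
Eitan ∩ Maya: 09:15–10:15, 14:00–14:45, 15:00–16:15, 16:30–16:45.
Eitan ∩ Maya ∩ Callum: 09:15–10:15, 14:00–14:45, 15:00–15:45, 16:30–16:45.
Common window lengths: 60, 45, 45, 15 min; longest is 60.

60 minutes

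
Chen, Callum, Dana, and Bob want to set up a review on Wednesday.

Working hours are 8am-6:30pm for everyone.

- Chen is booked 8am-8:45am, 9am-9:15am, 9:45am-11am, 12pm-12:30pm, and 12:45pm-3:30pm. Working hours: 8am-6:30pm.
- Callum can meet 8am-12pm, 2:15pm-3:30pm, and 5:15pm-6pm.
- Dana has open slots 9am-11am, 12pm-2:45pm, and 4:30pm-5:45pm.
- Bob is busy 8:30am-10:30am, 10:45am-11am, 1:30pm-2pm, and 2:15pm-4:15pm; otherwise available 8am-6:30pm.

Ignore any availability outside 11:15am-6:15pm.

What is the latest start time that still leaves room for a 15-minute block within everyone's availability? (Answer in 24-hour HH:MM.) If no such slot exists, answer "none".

Chen free within 08:00–18:30: 08:45–09:00, 09:15–09:45, 11:00–12:00, 12:30–12:45, 15:30–18:30.
Bob free within 08:00–18:30: 08:00–08:30, 10:30–10:45, 11:00–13:30, 14:00–14:15, 16:15–18:30.
Chen ∩ Callum: 08:45–09:00, 09:15–09:45, 11:00–12:00, 17:15–18:00.
Chen ∩ Callum ∩ Dana: 09:15–09:45, 17:15–17:45.
Chen ∩ Callum ∩ Dana ∩ Bob: 17:15–17:45.
Restricted to 11:15–18:15: 17:15–17:45.
Windows ≥ 15 min: 17:15–17:45.
Latest start in the last window 17:15–17:45 is 17:45 − 15 min = 17:30.

17:30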